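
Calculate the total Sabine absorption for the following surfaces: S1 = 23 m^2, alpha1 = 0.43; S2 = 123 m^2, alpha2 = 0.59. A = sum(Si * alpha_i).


23 * 0.43 = 9.89
123 * 0.59 = 72.57
A_total = 9.89 + 72.57 = 82.46 m^2


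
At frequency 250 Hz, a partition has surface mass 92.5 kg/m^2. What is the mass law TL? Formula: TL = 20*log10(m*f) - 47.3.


m * f = 92.5 * 250 = 23125
20*log10(23125) = 87.2816 dB
TL = 87.2816 - 47.3 = 39.982 dB


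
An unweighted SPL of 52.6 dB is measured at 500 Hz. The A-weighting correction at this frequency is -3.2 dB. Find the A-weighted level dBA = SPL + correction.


A-weighting table: 500 Hz -> -3.2 dB correction
SPL_A = SPL + correction = 52.6 + (-3.2) = 49.4 dBA


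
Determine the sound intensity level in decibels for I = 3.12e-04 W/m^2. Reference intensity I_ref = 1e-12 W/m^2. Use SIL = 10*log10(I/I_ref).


I / I_ref = 3.12e-04 / 1e-12 = 3.12e+08
SIL = 10 * log10(3.12e+08) = 84.942 dB


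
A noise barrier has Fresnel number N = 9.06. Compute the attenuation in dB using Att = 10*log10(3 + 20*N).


3 + 20*N = 3 + 20*9.06 = 184.2
Att = 10*log10(184.2) = 22.653 dB


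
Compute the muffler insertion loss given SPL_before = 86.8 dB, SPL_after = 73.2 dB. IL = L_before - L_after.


Insertion loss = SPL without muffler - SPL with muffler
IL = 86.8 - 73.2 = 13.6 dB


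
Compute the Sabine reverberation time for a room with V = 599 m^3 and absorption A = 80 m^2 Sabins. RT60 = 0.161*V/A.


RT60 = 0.161 * 599 / 80 = 1.2055 s


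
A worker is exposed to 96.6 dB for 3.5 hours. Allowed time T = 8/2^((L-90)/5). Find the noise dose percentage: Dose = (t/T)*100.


T_allowed = 8 / 2^((96.6 - 90)/5) = 3.20428 hr
Dose = 3.5 / 3.20428 * 100 = 109.23 %


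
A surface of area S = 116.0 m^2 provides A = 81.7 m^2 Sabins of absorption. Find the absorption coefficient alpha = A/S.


Absorption coefficient = absorbed power / incident power
alpha = A / S = 81.7 / 116.0 = 0.70431


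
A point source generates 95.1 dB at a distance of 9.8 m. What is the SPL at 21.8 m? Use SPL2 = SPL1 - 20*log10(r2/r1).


r2/r1 = 21.8/9.8 = 2.22449
Correction = 20*log10(2.22449) = 6.94461 dB
SPL2 = 95.1 - 6.94461 = 88.155 dB


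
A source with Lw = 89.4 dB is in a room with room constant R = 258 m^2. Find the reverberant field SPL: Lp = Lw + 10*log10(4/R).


4/R = 4/258 = 0.0155039
Lp = 89.4 + 10*log10(0.0155039) = 71.304 dB


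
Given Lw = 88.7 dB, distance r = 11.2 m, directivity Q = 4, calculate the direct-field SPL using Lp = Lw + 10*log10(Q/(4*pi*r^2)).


4*pi*r^2 = 4*pi*11.2^2 = 1576.33 m^2
Q / (4*pi*r^2) = 4 / 1576.33 = 0.00253754
Lp = 88.7 + 10*log10(0.00253754) = 62.744 dB


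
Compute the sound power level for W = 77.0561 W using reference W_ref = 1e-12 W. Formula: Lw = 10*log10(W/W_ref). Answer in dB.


W / W_ref = 77.0561 / 1e-12 = 7.70561e+13
Lw = 10 * log10(7.70561e+13) = 138.87 dB


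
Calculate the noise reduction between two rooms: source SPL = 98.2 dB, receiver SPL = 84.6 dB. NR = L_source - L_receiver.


NR = L_source - L_receiver (difference between source and receiving room levels)
NR = 98.2 - 84.6 = 13.6 dB


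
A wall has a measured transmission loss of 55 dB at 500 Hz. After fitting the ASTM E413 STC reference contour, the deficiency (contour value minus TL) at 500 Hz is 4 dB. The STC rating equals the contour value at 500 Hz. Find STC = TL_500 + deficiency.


By ASTM E413, STC = value of the fitted reference contour at 500 Hz.
Contour value at 500 Hz = TL_500 + deficiency = 55 + 4 = 59
STC = 59


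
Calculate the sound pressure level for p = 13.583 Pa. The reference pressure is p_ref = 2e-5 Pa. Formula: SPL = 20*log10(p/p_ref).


p / p_ref = 13.583 / 2e-5 = 679150
SPL = 20 * log10(679150) = 116.64 dB


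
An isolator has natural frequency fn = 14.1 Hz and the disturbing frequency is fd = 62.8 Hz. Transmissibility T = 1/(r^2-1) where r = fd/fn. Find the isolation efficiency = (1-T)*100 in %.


r = 62.8 / 14.1 = 4.4539
r^2 - 1 = 4.4539^2 - 1 = 18.8372
T = 1/18.8372 = 0.0530864
Efficiency = (1 - 0.0530864)*100 = 94.691 %


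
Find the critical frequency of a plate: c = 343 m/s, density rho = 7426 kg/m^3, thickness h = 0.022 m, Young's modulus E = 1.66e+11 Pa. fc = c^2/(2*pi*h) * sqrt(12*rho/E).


12*rho/E = 12*7426/1.66e+11 = 5.36819e-07
sqrt(12*rho/E) = sqrt(5.36819e-07) = 0.000732679
c^2/(2*pi*h) = 343^2/(2*pi*0.022) = 851110
fc = 851110 * 0.000732679 = 623.59 Hz


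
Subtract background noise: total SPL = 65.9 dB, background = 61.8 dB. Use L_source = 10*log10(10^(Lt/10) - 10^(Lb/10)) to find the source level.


10^(65.9/10) = 3.89045e+06
10^(61.8/10) = 1.51356e+06
Difference = 3.89045e+06 - 1.51356e+06 = 2.37689e+06
L_source = 10*log10(2.37689e+06) = 63.76 dB


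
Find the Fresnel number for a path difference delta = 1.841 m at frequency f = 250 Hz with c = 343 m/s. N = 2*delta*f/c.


N = 2*delta*f/c = 2*delta/lambda, where lambda = c/f
lambda = 343 / 250 = 1.372 m
N = 2 * 1.841 / 1.372 = 2.6837


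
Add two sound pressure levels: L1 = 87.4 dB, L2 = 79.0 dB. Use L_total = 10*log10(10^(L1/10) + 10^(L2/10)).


10^(87.4/10) = 5.49541e+08
10^(79.0/10) = 7.94328e+07
Sum = 5.49541e+08 + 7.94328e+07 = 6.28974e+08
L_total = 10*log10(6.28974e+08) = 87.986 dB


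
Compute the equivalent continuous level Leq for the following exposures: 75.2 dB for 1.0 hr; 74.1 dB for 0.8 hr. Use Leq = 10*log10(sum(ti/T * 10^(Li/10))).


T_total = 1.0 + 0.8 = 1.8 hr
(1.0/1.8) * 10^(75.2/10) = 1.83962e+07
(0.8/1.8) * 10^(74.1/10) = 1.1424e+07
Sum = 1.83962e+07 + 1.1424e+07 = 2.98202e+07
Leq = 10*log10(2.98202e+07) = 74.745 dB


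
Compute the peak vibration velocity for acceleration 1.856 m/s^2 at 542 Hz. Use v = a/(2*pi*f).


omega = 2*pi*f = 2*pi*542 = 3405.49 rad/s
v = a / omega = 1.856 / 3405.49 = 0.000545 m/s


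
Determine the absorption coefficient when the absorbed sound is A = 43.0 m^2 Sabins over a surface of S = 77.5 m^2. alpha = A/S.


Absorption coefficient = absorbed power / incident power
alpha = A / S = 43.0 / 77.5 = 0.55484


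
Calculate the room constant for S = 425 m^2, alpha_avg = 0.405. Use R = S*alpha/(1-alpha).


R = 425 * 0.405 / (1 - 0.405) = 289.29 m^2


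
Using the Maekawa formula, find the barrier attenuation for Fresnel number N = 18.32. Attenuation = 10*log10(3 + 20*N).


3 + 20*N = 3 + 20*18.32 = 369.4
Att = 10*log10(369.4) = 25.675 dB


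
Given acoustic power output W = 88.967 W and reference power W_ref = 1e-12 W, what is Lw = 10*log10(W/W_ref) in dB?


W / W_ref = 88.967 / 1e-12 = 8.8967e+13
Lw = 10 * log10(8.8967e+13) = 139.49 dB


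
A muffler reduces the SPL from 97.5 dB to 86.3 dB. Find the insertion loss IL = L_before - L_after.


Insertion loss = SPL without muffler - SPL with muffler
IL = 97.5 - 86.3 = 11.2 dB


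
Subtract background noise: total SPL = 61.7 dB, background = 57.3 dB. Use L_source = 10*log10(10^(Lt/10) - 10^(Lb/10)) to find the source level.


10^(61.7/10) = 1.47911e+06
10^(57.3/10) = 537032
Difference = 1.47911e+06 - 537032 = 942078
L_source = 10*log10(942078) = 59.741 dB


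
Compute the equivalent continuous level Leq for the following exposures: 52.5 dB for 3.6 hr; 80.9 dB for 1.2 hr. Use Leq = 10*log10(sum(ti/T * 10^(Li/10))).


T_total = 3.6 + 1.2 = 4.8 hr
(3.6/4.8) * 10^(52.5/10) = 133371
(1.2/4.8) * 10^(80.9/10) = 3.07567e+07
Sum = 133371 + 3.07567e+07 = 3.08901e+07
Leq = 10*log10(3.08901e+07) = 74.898 dB


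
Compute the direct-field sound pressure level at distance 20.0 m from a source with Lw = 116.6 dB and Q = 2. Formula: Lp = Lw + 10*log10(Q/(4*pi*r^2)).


4*pi*r^2 = 4*pi*20.0^2 = 5026.55 m^2
Q / (4*pi*r^2) = 2 / 5026.55 = 0.000397887
Lp = 116.6 + 10*log10(0.000397887) = 82.598 dB


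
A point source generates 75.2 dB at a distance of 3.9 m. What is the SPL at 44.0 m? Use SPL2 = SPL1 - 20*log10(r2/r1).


r2/r1 = 44.0/3.9 = 11.2821
Correction = 20*log10(11.2821) = 21.0478 dB
SPL2 = 75.2 - 21.0478 = 54.152 dB


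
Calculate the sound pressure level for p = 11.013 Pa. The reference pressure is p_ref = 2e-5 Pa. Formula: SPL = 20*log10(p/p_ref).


p / p_ref = 11.013 / 2e-5 = 550650
SPL = 20 * log10(550650) = 114.82 dB


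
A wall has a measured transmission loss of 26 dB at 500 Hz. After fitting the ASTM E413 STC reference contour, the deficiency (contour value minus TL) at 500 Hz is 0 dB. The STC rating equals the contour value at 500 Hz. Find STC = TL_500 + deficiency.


By ASTM E413, STC = value of the fitted reference contour at 500 Hz.
Contour value at 500 Hz = TL_500 + deficiency = 26 + 0 = 26
STC = 26


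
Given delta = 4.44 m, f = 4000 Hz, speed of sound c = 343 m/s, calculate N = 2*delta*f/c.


N = 2*delta*f/c = 2*delta/lambda, where lambda = c/f
lambda = 343 / 4000 = 0.08575 m
N = 2 * 4.44 / 0.08575 = 103.56


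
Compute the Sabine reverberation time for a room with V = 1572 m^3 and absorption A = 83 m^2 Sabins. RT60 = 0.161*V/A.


RT60 = 0.161 * 1572 / 83 = 3.0493 s


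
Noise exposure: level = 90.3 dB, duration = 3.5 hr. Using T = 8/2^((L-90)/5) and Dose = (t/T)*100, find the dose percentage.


T_allowed = 8 / 2^((90.3 - 90)/5) = 7.67411 hr
Dose = 3.5 / 7.67411 * 100 = 45.608 %


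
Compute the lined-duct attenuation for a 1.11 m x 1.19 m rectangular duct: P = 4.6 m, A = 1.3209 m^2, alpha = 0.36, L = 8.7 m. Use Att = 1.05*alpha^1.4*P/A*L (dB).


alpha^1.4 = 0.36^1.4 = 0.239234
Attenuation rate = 1.05 * alpha^1.4 * P / A
= 1.05 * 0.239234 * 4.6 / 1.3209 = 0.874783 dB/m
Total Att = 0.874783 * 8.7 = 7.6106 dB


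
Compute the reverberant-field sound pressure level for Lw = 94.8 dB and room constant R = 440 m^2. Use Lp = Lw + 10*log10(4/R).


4/R = 4/440 = 0.00909091
Lp = 94.8 + 10*log10(0.00909091) = 74.386 dB


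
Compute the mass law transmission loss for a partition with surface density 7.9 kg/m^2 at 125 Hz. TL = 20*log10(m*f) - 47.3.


m * f = 7.9 * 125 = 987.5
20*log10(987.5) = 59.8907 dB
TL = 59.8907 - 47.3 = 12.591 dB


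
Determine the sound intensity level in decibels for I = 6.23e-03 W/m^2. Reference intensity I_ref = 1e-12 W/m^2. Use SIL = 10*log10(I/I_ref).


I / I_ref = 6.23e-03 / 1e-12 = 6.23e+09
SIL = 10 * log10(6.23e+09) = 97.945 dB


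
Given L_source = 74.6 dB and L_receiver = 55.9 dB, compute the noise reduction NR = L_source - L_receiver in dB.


NR = L_source - L_receiver (difference between source and receiving room levels)
NR = 74.6 - 55.9 = 18.7 dB


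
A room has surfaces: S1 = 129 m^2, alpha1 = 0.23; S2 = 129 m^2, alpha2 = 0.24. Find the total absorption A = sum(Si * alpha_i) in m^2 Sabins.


129 * 0.23 = 29.67
129 * 0.24 = 30.96
A_total = 29.67 + 30.96 = 60.63 m^2


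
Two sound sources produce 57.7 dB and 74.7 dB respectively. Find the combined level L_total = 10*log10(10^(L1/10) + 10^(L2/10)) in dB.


10^(57.7/10) = 588844
10^(74.7/10) = 2.95121e+07
Sum = 588844 + 2.95121e+07 = 3.01009e+07
L_total = 10*log10(3.01009e+07) = 74.786 dB


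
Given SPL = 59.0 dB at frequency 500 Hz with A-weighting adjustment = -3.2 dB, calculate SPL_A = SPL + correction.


A-weighting table: 500 Hz -> -3.2 dB correction
SPL_A = SPL + correction = 59.0 + (-3.2) = 55.8 dBA


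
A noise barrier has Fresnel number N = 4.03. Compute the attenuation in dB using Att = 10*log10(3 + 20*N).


3 + 20*N = 3 + 20*4.03 = 83.6
Att = 10*log10(83.6) = 19.222 dB


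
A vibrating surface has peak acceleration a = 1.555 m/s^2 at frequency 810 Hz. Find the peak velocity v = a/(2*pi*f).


omega = 2*pi*f = 2*pi*810 = 5089.38 rad/s
v = a / omega = 1.555 / 5089.38 = 0.00030554 m/s


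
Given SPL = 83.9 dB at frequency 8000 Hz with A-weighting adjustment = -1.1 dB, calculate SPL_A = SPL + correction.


A-weighting table: 8000 Hz -> -1.1 dB correction
SPL_A = SPL + correction = 83.9 + (-1.1) = 82.8 dBA


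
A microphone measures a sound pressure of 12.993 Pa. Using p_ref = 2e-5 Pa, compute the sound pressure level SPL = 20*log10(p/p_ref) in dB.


p / p_ref = 12.993 / 2e-5 = 649650
SPL = 20 * log10(649650) = 116.25 dB


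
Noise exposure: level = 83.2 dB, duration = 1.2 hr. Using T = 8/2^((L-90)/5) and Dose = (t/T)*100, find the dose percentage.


T_allowed = 8 / 2^((83.2 - 90)/5) = 20.5348 hr
Dose = 1.2 / 20.5348 * 100 = 5.8437 %


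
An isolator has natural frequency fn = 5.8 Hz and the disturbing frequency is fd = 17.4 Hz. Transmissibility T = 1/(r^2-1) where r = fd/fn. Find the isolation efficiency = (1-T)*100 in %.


r = 17.4 / 5.8 = 3
r^2 - 1 = 3^2 - 1 = 8
T = 1/8 = 0.125
Efficiency = (1 - 0.125)*100 = 87.5 %


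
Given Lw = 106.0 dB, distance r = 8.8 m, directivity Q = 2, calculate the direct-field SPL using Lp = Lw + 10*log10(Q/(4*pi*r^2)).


4*pi*r^2 = 4*pi*8.8^2 = 973.14 m^2
Q / (4*pi*r^2) = 2 / 973.14 = 0.0020552
Lp = 106.0 + 10*log10(0.0020552) = 79.129 dB


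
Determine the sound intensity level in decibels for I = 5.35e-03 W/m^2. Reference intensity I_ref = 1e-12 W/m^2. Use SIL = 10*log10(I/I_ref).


I / I_ref = 5.35e-03 / 1e-12 = 5.35e+09
SIL = 10 * log10(5.35e+09) = 97.284 dB


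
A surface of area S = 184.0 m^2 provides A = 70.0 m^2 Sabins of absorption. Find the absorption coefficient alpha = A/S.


Absorption coefficient = absorbed power / incident power
alpha = A / S = 70.0 / 184.0 = 0.38043


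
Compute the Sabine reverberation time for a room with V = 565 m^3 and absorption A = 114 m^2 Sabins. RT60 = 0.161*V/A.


RT60 = 0.161 * 565 / 114 = 0.79794 s


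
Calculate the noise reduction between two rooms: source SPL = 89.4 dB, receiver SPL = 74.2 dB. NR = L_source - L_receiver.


NR = L_source - L_receiver (difference between source and receiving room levels)
NR = 89.4 - 74.2 = 15.2 dB


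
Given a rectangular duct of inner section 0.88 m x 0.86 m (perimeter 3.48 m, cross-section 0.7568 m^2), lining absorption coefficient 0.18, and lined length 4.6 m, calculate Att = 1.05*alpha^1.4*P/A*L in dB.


alpha^1.4 = 0.18^1.4 = 0.0906529
Attenuation rate = 1.05 * alpha^1.4 * P / A
= 1.05 * 0.0906529 * 3.48 / 0.7568 = 0.437693 dB/m
Total Att = 0.437693 * 4.6 = 2.0134 dB


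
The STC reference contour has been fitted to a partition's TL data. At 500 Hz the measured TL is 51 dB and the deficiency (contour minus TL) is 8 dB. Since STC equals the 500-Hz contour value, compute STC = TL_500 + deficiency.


By ASTM E413, STC = value of the fitted reference contour at 500 Hz.
Contour value at 500 Hz = TL_500 + deficiency = 51 + 8 = 59
STC = 59


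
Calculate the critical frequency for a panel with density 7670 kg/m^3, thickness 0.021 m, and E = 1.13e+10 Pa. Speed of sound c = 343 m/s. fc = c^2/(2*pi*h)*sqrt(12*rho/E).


12*rho/E = 12*7670/1.13e+10 = 8.14513e-06
sqrt(12*rho/E) = sqrt(8.14513e-06) = 0.00285397
c^2/(2*pi*h) = 343^2/(2*pi*0.021) = 891639
fc = 891639 * 0.00285397 = 2544.7 Hz


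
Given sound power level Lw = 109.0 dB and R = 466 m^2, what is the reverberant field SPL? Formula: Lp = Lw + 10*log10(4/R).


4/R = 4/466 = 0.00858369
Lp = 109.0 + 10*log10(0.00858369) = 88.337 dB


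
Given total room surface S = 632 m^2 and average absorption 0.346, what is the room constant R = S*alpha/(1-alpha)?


R = 632 * 0.346 / (1 - 0.346) = 334.36 m^2


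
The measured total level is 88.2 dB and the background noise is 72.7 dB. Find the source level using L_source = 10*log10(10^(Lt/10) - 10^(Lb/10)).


10^(88.2/10) = 6.60693e+08
10^(72.7/10) = 1.86209e+07
Difference = 6.60693e+08 - 1.86209e+07 = 6.42072e+08
L_source = 10*log10(6.42072e+08) = 88.076 dB


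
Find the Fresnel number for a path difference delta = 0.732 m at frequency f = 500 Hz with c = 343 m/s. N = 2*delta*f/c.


N = 2*delta*f/c = 2*delta/lambda, where lambda = c/f
lambda = 343 / 500 = 0.686 m
N = 2 * 0.732 / 0.686 = 2.1341


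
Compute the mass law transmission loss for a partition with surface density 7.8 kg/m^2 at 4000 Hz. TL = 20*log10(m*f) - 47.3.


m * f = 7.8 * 4000 = 31200
20*log10(31200) = 89.8831 dB
TL = 89.8831 - 47.3 = 42.583 dB


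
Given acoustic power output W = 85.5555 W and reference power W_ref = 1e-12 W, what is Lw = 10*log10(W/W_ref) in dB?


W / W_ref = 85.5555 / 1e-12 = 8.55555e+13
Lw = 10 * log10(8.55555e+13) = 139.32 dB


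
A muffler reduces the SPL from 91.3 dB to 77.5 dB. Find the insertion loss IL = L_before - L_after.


Insertion loss = SPL without muffler - SPL with muffler
IL = 91.3 - 77.5 = 13.8 dB


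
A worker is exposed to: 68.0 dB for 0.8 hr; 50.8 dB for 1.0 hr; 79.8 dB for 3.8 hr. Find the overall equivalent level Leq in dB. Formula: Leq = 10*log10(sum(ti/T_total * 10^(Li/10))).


T_total = 0.8 + 1.0 + 3.8 = 5.6 hr
(0.8/5.6) * 10^(68.0/10) = 901368
(1.0/5.6) * 10^(50.8/10) = 21469
(3.8/5.6) * 10^(79.8/10) = 6.48031e+07
Sum = 901368 + 21469 + 6.48031e+07 = 6.57259e+07
Leq = 10*log10(6.57259e+07) = 78.177 dB


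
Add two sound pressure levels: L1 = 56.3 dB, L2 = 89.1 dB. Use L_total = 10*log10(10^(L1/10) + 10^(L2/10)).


10^(56.3/10) = 426580
10^(89.1/10) = 8.12831e+08
Sum = 426580 + 8.12831e+08 = 8.13258e+08
L_total = 10*log10(8.13258e+08) = 89.102 dB


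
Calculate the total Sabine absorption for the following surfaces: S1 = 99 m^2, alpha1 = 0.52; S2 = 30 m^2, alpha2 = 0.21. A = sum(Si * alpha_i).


99 * 0.52 = 51.48
30 * 0.21 = 6.3
A_total = 51.48 + 6.3 = 57.78 m^2


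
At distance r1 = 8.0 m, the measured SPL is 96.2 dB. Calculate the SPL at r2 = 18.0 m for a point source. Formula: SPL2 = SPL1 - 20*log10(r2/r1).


r2/r1 = 18.0/8.0 = 2.25
Correction = 20*log10(2.25) = 7.04365 dB
SPL2 = 96.2 - 7.04365 = 89.156 dB


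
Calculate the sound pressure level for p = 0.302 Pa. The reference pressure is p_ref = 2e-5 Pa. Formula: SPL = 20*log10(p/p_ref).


p / p_ref = 0.302 / 2e-5 = 15100
SPL = 20 * log10(15100) = 83.58 dB


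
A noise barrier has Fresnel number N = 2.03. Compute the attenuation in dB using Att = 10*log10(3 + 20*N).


3 + 20*N = 3 + 20*2.03 = 43.6
Att = 10*log10(43.6) = 16.395 dB


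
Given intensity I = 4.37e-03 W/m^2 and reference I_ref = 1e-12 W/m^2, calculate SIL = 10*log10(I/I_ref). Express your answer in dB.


I / I_ref = 4.37e-03 / 1e-12 = 4.37e+09
SIL = 10 * log10(4.37e+09) = 96.405 dB


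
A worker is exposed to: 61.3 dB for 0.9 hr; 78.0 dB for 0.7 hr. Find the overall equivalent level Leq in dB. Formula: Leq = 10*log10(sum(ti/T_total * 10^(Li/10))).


T_total = 0.9 + 0.7 = 1.6 hr
(0.9/1.6) * 10^(61.3/10) = 758792
(0.7/1.6) * 10^(78.0/10) = 2.76044e+07
Sum = 758792 + 2.76044e+07 = 2.83632e+07
Leq = 10*log10(2.83632e+07) = 74.528 dB


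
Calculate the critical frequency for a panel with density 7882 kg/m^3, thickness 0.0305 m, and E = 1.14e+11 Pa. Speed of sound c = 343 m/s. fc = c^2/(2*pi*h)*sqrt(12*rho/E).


12*rho/E = 12*7882/1.14e+11 = 8.29684e-07
sqrt(12*rho/E) = sqrt(8.29684e-07) = 0.00091087
c^2/(2*pi*h) = 343^2/(2*pi*0.0305) = 613915
fc = 613915 * 0.00091087 = 559.2 Hz


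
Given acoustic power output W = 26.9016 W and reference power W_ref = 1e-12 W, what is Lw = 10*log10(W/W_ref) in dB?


W / W_ref = 26.9016 / 1e-12 = 2.69016e+13
Lw = 10 * log10(2.69016e+13) = 134.3 dB


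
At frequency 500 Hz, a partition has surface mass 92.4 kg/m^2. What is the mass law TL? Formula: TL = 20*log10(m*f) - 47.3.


m * f = 92.4 * 500 = 46200
20*log10(46200) = 93.2928 dB
TL = 93.2928 - 47.3 = 45.993 dB


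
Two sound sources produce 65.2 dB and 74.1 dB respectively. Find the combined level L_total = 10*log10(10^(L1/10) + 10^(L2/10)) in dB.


10^(65.2/10) = 3.31131e+06
10^(74.1/10) = 2.5704e+07
Sum = 3.31131e+06 + 2.5704e+07 = 2.90153e+07
L_total = 10*log10(2.90153e+07) = 74.626 dB


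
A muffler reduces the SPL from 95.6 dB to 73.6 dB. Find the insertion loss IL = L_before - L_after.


Insertion loss = SPL without muffler - SPL with muffler
IL = 95.6 - 73.6 = 22 dB


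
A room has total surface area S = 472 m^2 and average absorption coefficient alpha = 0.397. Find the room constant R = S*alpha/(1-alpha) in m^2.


R = 472 * 0.397 / (1 - 0.397) = 310.75 m^2


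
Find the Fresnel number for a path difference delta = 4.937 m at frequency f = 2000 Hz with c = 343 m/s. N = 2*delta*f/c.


N = 2*delta*f/c = 2*delta/lambda, where lambda = c/f
lambda = 343 / 2000 = 0.1715 m
N = 2 * 4.937 / 0.1715 = 57.574


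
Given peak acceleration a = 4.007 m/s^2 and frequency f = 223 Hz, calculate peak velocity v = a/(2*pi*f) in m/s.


omega = 2*pi*f = 2*pi*223 = 1401.15 rad/s
v = a / omega = 4.007 / 1401.15 = 0.0028598 m/s


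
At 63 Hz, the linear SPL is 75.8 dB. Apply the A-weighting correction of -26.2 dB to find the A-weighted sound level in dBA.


A-weighting table: 63 Hz -> -26.2 dB correction
SPL_A = SPL + correction = 75.8 + (-26.2) = 49.6 dBA


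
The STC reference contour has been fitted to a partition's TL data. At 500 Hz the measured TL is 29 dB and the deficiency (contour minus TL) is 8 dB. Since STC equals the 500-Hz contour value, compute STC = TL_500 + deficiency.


By ASTM E413, STC = value of the fitted reference contour at 500 Hz.
Contour value at 500 Hz = TL_500 + deficiency = 29 + 8 = 37
STC = 37


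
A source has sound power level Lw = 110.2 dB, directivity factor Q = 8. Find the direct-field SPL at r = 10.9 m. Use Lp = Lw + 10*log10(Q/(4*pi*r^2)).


4*pi*r^2 = 4*pi*10.9^2 = 1493.01 m^2
Q / (4*pi*r^2) = 8 / 1493.01 = 0.0053583
Lp = 110.2 + 10*log10(0.0053583) = 87.49 dB


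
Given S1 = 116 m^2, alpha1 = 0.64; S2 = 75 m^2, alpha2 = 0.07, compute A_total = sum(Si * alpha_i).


116 * 0.64 = 74.24
75 * 0.07 = 5.25
A_total = 74.24 + 5.25 = 79.49 m^2


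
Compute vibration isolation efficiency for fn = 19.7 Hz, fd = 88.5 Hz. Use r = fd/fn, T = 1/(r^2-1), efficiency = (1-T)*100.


r = 88.5 / 19.7 = 4.49239
r^2 - 1 = 4.49239^2 - 1 = 19.1816
T = 1/19.1816 = 0.0521333
Efficiency = (1 - 0.0521333)*100 = 94.787 %


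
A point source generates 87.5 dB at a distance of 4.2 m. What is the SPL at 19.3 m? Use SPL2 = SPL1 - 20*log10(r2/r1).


r2/r1 = 19.3/4.2 = 4.59524
Correction = 20*log10(4.59524) = 13.2462 dB
SPL2 = 87.5 - 13.2462 = 74.254 dB


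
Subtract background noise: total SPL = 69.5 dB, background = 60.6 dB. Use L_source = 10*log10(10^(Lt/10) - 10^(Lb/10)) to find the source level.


10^(69.5/10) = 8.91251e+06
10^(60.6/10) = 1.14815e+06
Difference = 8.91251e+06 - 1.14815e+06 = 7.76436e+06
L_source = 10*log10(7.76436e+06) = 68.901 dB


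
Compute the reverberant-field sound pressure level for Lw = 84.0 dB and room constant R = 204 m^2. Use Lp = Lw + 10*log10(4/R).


4/R = 4/204 = 0.0196078
Lp = 84.0 + 10*log10(0.0196078) = 66.924 dB


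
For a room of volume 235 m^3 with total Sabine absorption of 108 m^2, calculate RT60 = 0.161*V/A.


RT60 = 0.161 * 235 / 108 = 0.35032 s


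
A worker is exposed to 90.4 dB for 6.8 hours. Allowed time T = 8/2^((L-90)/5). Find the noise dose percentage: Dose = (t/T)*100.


T_allowed = 8 / 2^((90.4 - 90)/5) = 7.56846 hr
Dose = 6.8 / 7.56846 * 100 = 89.847 %


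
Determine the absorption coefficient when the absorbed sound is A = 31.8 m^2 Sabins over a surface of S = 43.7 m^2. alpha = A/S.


Absorption coefficient = absorbed power / incident power
alpha = A / S = 31.8 / 43.7 = 0.72769


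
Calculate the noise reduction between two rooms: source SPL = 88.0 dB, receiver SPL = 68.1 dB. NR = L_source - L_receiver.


NR = L_source - L_receiver (difference between source and receiving room levels)
NR = 88.0 - 68.1 = 19.9 dB


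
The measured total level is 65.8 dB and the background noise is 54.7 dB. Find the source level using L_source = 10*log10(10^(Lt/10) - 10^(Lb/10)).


10^(65.8/10) = 3.80189e+06
10^(54.7/10) = 295121
Difference = 3.80189e+06 - 295121 = 3.50677e+06
L_source = 10*log10(3.50677e+06) = 65.449 dB


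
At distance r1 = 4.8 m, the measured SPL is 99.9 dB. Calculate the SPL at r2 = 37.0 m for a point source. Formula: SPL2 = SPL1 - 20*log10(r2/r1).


r2/r1 = 37.0/4.8 = 7.70833
Correction = 20*log10(7.70833) = 17.7392 dB
SPL2 = 99.9 - 17.7392 = 82.161 dB


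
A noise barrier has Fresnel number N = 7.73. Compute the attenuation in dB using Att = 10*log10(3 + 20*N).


3 + 20*N = 3 + 20*7.73 = 157.6
Att = 10*log10(157.6) = 21.976 dB


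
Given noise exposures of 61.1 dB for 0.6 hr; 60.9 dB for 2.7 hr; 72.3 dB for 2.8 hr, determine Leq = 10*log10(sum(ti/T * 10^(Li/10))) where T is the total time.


T_total = 0.6 + 2.7 + 2.8 = 6.1 hr
(0.6/6.1) * 10^(61.1/10) = 126713
(2.7/6.1) * 10^(60.9/10) = 544545
(2.8/6.1) * 10^(72.3/10) = 7.79522e+06
Sum = 126713 + 544545 + 7.79522e+06 = 8.46648e+06
Leq = 10*log10(8.46648e+06) = 69.277 dB


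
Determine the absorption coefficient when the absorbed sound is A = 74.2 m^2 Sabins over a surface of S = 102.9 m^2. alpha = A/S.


Absorption coefficient = absorbed power / incident power
alpha = A / S = 74.2 / 102.9 = 0.72109


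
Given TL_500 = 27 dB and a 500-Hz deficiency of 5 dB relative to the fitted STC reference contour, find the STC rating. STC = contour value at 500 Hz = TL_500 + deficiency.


By ASTM E413, STC = value of the fitted reference contour at 500 Hz.
Contour value at 500 Hz = TL_500 + deficiency = 27 + 5 = 32
STC = 32


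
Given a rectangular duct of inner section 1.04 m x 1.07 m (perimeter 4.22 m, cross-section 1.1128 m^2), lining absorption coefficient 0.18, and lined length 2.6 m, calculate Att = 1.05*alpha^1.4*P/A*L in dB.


alpha^1.4 = 0.18^1.4 = 0.0906529
Attenuation rate = 1.05 * alpha^1.4 * P / A
= 1.05 * 0.0906529 * 4.22 / 1.1128 = 0.360966 dB/m
Total Att = 0.360966 * 2.6 = 0.93851 dB


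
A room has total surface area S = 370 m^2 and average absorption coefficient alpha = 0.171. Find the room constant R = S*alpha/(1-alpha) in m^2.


R = 370 * 0.171 / (1 - 0.171) = 76.321 m^2


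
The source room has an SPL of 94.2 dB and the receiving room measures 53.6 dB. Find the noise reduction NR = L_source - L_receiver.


NR = L_source - L_receiver (difference between source and receiving room levels)
NR = 94.2 - 53.6 = 40.6 dB


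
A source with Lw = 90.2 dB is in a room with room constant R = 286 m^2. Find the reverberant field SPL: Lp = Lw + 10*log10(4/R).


4/R = 4/286 = 0.013986
Lp = 90.2 + 10*log10(0.013986) = 71.657 dB


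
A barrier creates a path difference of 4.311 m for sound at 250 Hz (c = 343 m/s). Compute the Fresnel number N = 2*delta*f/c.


N = 2*delta*f/c = 2*delta/lambda, where lambda = c/f
lambda = 343 / 250 = 1.372 m
N = 2 * 4.311 / 1.372 = 6.2843


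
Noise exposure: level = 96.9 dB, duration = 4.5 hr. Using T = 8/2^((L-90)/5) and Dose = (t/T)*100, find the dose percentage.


T_allowed = 8 / 2^((96.9 - 90)/5) = 3.07375 hr
Dose = 4.5 / 3.07375 * 100 = 146.4 %


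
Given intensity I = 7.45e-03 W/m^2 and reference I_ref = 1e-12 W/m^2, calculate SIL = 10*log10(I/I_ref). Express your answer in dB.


I / I_ref = 7.45e-03 / 1e-12 = 7.45e+09
SIL = 10 * log10(7.45e+09) = 98.722 dB


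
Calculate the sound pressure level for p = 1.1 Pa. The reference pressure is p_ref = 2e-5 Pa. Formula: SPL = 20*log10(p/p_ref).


p / p_ref = 1.1 / 2e-5 = 55000
SPL = 20 * log10(55000) = 94.807 dB


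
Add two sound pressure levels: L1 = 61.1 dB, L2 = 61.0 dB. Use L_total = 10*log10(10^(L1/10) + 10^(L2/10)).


10^(61.1/10) = 1.28825e+06
10^(61.0/10) = 1.25893e+06
Sum = 1.28825e+06 + 1.25893e+06 = 2.54718e+06
L_total = 10*log10(2.54718e+06) = 64.061 dB


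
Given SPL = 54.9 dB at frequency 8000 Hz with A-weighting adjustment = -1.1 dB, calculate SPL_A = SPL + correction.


A-weighting table: 8000 Hz -> -1.1 dB correction
SPL_A = SPL + correction = 54.9 + (-1.1) = 53.8 dBA


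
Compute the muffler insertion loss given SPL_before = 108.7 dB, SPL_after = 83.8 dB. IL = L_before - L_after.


Insertion loss = SPL without muffler - SPL with muffler
IL = 108.7 - 83.8 = 24.9 dB


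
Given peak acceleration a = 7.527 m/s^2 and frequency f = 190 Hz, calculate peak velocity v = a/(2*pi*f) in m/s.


omega = 2*pi*f = 2*pi*190 = 1193.81 rad/s
v = a / omega = 7.527 / 1193.81 = 0.006305 m/s


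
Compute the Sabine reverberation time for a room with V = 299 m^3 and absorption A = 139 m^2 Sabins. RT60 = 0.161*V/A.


RT60 = 0.161 * 299 / 139 = 0.34632 s


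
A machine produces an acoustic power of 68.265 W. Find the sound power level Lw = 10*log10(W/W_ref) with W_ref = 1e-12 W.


W / W_ref = 68.265 / 1e-12 = 6.8265e+13
Lw = 10 * log10(6.8265e+13) = 138.34 dB


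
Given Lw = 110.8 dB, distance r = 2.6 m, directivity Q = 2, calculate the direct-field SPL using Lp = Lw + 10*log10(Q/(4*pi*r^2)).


4*pi*r^2 = 4*pi*2.6^2 = 84.9487 m^2
Q / (4*pi*r^2) = 2 / 84.9487 = 0.0235436
Lp = 110.8 + 10*log10(0.0235436) = 94.519 dB


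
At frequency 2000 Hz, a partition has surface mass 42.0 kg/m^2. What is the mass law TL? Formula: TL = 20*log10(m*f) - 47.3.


m * f = 42.0 * 2000 = 84000
20*log10(84000) = 98.4856 dB
TL = 98.4856 - 47.3 = 51.186 dB


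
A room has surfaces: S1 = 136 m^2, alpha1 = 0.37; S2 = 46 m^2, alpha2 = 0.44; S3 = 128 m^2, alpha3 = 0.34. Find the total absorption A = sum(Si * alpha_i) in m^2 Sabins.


136 * 0.37 = 50.32
46 * 0.44 = 20.24
128 * 0.34 = 43.52
A_total = 50.32 + 20.24 + 43.52 = 114.08 m^2


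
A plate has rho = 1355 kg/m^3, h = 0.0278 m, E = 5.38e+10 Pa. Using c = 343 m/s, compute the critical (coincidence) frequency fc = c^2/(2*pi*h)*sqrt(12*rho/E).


12*rho/E = 12*1355/5.38e+10 = 3.0223e-07
sqrt(12*rho/E) = sqrt(3.0223e-07) = 0.000549754
c^2/(2*pi*h) = 343^2/(2*pi*0.0278) = 673540
fc = 673540 * 0.000549754 = 370.28 Hz


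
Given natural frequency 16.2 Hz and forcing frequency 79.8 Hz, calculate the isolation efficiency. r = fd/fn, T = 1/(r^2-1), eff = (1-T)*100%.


r = 79.8 / 16.2 = 4.92593
r^2 - 1 = 4.92593^2 - 1 = 23.2648
T = 1/23.2648 = 0.0429834
Efficiency = (1 - 0.0429834)*100 = 95.702 %


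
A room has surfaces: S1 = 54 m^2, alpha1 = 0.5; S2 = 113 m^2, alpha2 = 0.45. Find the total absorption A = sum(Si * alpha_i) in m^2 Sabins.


54 * 0.5 = 27
113 * 0.45 = 50.85
A_total = 27 + 50.85 = 77.85 m^2


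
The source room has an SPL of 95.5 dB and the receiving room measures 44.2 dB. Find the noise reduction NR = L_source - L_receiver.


NR = L_source - L_receiver (difference between source and receiving room levels)
NR = 95.5 - 44.2 = 51.3 dB


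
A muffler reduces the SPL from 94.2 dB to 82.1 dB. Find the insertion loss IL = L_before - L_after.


Insertion loss = SPL without muffler - SPL with muffler
IL = 94.2 - 82.1 = 12.1 dB


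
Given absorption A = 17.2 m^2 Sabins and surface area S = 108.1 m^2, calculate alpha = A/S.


Absorption coefficient = absorbed power / incident power
alpha = A / S = 17.2 / 108.1 = 0.15911


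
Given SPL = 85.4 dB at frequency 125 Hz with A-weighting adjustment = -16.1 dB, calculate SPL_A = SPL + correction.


A-weighting table: 125 Hz -> -16.1 dB correction
SPL_A = SPL + correction = 85.4 + (-16.1) = 69.3 dBA


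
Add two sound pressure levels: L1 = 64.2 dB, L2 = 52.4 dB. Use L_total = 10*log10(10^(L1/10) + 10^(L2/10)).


10^(64.2/10) = 2.63027e+06
10^(52.4/10) = 173780
Sum = 2.63027e+06 + 173780 = 2.80405e+06
L_total = 10*log10(2.80405e+06) = 64.478 dB


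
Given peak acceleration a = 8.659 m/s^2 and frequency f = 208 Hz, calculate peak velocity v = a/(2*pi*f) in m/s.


omega = 2*pi*f = 2*pi*208 = 1306.9 rad/s
v = a / omega = 8.659 / 1306.9 = 0.0066256 m/s


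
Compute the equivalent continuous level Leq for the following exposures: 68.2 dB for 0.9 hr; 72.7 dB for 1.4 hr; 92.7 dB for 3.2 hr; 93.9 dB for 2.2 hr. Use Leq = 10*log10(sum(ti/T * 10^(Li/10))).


T_total = 0.9 + 1.4 + 3.2 + 2.2 = 7.7 hr
(0.9/7.7) * 10^(68.2/10) = 772239
(1.4/7.7) * 10^(72.7/10) = 3.38561e+06
(3.2/7.7) * 10^(92.7/10) = 7.73854e+08
(2.2/7.7) * 10^(93.9/10) = 7.01345e+08
Sum = 772239 + 3.38561e+06 + 7.73854e+08 + 7.01345e+08 = 1.47936e+09
Leq = 10*log10(1.47936e+09) = 91.701 dB


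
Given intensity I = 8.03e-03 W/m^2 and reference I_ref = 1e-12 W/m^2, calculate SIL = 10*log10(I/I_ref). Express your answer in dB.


I / I_ref = 8.03e-03 / 1e-12 = 8.03e+09
SIL = 10 * log10(8.03e+09) = 99.047 dB


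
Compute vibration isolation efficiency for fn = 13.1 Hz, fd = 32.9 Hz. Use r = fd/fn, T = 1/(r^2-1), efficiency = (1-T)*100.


r = 32.9 / 13.1 = 2.51145
r^2 - 1 = 2.51145^2 - 1 = 5.30738
T = 1/5.30738 = 0.188417
Efficiency = (1 - 0.188417)*100 = 81.158 %


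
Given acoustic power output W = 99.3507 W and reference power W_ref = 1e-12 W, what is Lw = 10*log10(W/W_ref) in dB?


W / W_ref = 99.3507 / 1e-12 = 9.93507e+13
Lw = 10 * log10(9.93507e+13) = 139.97 dB


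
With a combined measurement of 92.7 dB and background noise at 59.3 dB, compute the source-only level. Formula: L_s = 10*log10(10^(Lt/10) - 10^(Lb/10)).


10^(92.7/10) = 1.86209e+09
10^(59.3/10) = 851138
Difference = 1.86209e+09 - 851138 = 1.86124e+09
L_source = 10*log10(1.86124e+09) = 92.698 dB


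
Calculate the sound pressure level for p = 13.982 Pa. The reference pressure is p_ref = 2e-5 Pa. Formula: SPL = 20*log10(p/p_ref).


p / p_ref = 13.982 / 2e-5 = 699100
SPL = 20 * log10(699100) = 116.89 dB


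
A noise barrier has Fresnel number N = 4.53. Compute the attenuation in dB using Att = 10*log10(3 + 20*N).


3 + 20*N = 3 + 20*4.53 = 93.6
Att = 10*log10(93.6) = 19.713 dB


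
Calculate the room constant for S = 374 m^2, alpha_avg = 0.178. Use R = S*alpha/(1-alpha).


R = 374 * 0.178 / (1 - 0.178) = 80.988 m^2


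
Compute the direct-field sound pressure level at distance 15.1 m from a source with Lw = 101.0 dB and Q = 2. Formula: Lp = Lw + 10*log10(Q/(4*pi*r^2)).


4*pi*r^2 = 4*pi*15.1^2 = 2865.26 m^2
Q / (4*pi*r^2) = 2 / 2865.26 = 0.000698017
Lp = 101.0 + 10*log10(0.000698017) = 69.439 dB


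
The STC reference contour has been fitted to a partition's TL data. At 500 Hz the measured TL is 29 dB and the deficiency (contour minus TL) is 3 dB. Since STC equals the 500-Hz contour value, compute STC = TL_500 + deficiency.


By ASTM E413, STC = value of the fitted reference contour at 500 Hz.
Contour value at 500 Hz = TL_500 + deficiency = 29 + 3 = 32
STC = 32


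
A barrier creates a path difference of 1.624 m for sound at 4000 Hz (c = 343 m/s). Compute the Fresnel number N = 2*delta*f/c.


N = 2*delta*f/c = 2*delta/lambda, where lambda = c/f
lambda = 343 / 4000 = 0.08575 m
N = 2 * 1.624 / 0.08575 = 37.878


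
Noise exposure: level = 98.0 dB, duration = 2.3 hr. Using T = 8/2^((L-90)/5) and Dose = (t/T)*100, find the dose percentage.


T_allowed = 8 / 2^((98.0 - 90)/5) = 2.63902 hr
Dose = 2.3 / 2.63902 * 100 = 87.154 %


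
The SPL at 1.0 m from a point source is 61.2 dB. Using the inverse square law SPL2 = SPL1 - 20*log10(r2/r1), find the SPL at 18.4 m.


r2/r1 = 18.4/1.0 = 18.4
Correction = 20*log10(18.4) = 25.2964 dB
SPL2 = 61.2 - 25.2964 = 35.904 dB


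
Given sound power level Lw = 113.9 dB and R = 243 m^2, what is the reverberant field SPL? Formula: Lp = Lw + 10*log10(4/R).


4/R = 4/243 = 0.0164609
Lp = 113.9 + 10*log10(0.0164609) = 96.065 dB


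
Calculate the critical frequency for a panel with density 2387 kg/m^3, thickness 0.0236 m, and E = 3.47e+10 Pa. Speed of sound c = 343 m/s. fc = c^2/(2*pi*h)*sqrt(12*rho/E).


12*rho/E = 12*2387/3.47e+10 = 8.25476e-07
sqrt(12*rho/E) = sqrt(8.25476e-07) = 0.000908557
c^2/(2*pi*h) = 343^2/(2*pi*0.0236) = 793408
fc = 793408 * 0.000908557 = 720.86 Hz


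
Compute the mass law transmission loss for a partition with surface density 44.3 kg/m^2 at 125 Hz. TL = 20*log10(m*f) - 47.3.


m * f = 44.3 * 125 = 5537.5
20*log10(5537.5) = 74.8663 dB
TL = 74.8663 - 47.3 = 27.566 dB


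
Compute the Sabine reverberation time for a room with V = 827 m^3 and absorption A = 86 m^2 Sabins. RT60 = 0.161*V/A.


RT60 = 0.161 * 827 / 86 = 1.5482 s


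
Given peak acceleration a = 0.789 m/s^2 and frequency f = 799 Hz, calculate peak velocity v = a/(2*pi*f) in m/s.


omega = 2*pi*f = 2*pi*799 = 5020.27 rad/s
v = a / omega = 0.789 / 5020.27 = 0.00015716 m/s


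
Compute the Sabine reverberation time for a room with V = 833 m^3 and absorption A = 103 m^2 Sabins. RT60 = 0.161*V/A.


RT60 = 0.161 * 833 / 103 = 1.3021 s


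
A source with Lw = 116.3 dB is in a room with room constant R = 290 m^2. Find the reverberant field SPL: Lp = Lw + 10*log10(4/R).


4/R = 4/290 = 0.0137931
Lp = 116.3 + 10*log10(0.0137931) = 97.697 dB


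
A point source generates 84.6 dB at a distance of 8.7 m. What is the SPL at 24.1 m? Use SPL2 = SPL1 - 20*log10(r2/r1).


r2/r1 = 24.1/8.7 = 2.77011
Correction = 20*log10(2.77011) = 8.84994 dB
SPL2 = 84.6 - 8.84994 = 75.75 dB


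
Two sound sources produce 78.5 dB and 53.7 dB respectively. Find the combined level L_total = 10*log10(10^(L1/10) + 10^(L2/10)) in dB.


10^(78.5/10) = 7.07946e+07
10^(53.7/10) = 234423
Sum = 7.07946e+07 + 234423 = 7.1029e+07
L_total = 10*log10(7.1029e+07) = 78.514 dB


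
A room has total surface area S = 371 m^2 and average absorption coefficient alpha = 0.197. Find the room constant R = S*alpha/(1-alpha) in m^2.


R = 371 * 0.197 / (1 - 0.197) = 91.017 m^2


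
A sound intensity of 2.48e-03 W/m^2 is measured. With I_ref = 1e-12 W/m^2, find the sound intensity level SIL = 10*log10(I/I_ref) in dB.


I / I_ref = 2.48e-03 / 1e-12 = 2.48e+09
SIL = 10 * log10(2.48e+09) = 93.945 dB


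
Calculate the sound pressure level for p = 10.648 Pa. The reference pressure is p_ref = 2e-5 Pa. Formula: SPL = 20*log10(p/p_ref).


p / p_ref = 10.648 / 2e-5 = 532400
SPL = 20 * log10(532400) = 114.52 dB


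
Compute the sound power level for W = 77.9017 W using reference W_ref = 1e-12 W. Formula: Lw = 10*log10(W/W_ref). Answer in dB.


W / W_ref = 77.9017 / 1e-12 = 7.79017e+13
Lw = 10 * log10(7.79017e+13) = 138.92 dB


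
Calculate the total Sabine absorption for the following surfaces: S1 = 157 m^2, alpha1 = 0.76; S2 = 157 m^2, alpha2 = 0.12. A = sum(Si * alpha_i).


157 * 0.76 = 119.32
157 * 0.12 = 18.84
A_total = 119.32 + 18.84 = 138.16 m^2


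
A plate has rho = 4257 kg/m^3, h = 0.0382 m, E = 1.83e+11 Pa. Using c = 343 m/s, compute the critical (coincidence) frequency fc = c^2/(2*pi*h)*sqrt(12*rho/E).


12*rho/E = 12*4257/1.83e+11 = 2.79148e-07
sqrt(12*rho/E) = sqrt(2.79148e-07) = 0.000528345
c^2/(2*pi*h) = 343^2/(2*pi*0.0382) = 490168
fc = 490168 * 0.000528345 = 258.98 Hz


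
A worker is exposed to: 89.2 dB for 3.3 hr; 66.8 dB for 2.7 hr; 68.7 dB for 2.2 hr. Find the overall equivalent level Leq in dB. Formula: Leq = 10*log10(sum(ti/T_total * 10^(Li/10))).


T_total = 3.3 + 2.7 + 2.2 = 8.2 hr
(3.3/8.2) * 10^(89.2/10) = 3.34734e+08
(2.7/8.2) * 10^(66.8/10) = 1.57598e+06
(2.2/8.2) * 10^(68.7/10) = 1.98888e+06
Sum = 3.34734e+08 + 1.57598e+06 + 1.98888e+06 = 3.38299e+08
Leq = 10*log10(3.38299e+08) = 85.293 dB


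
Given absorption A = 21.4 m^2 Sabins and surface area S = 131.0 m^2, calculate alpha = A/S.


Absorption coefficient = absorbed power / incident power
alpha = A / S = 21.4 / 131.0 = 0.16336


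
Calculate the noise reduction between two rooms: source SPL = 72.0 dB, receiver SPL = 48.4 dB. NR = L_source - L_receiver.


NR = L_source - L_receiver (difference between source and receiving room levels)
NR = 72.0 - 48.4 = 23.6 dB


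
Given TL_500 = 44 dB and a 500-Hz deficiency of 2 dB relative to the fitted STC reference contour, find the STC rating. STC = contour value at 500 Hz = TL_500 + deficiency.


By ASTM E413, STC = value of the fitted reference contour at 500 Hz.
Contour value at 500 Hz = TL_500 + deficiency = 44 + 2 = 46
STC = 46


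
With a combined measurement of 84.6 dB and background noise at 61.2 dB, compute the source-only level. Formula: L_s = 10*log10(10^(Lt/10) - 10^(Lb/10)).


10^(84.6/10) = 2.88403e+08
10^(61.2/10) = 1.31826e+06
Difference = 2.88403e+08 - 1.31826e+06 = 2.87085e+08
L_source = 10*log10(2.87085e+08) = 84.58 dB
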